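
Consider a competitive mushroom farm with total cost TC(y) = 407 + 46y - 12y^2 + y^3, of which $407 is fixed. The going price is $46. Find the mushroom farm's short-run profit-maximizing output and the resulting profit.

Profit = -$151 at y = 8

AVC = 46 - 12y + y^2 has its minimum $10 at y = 6; price $46 clears that bar, so the firm operates.
MC = 46 - 24y + 3y^2. Setting P = MC and taking the root on the rising branch gives y* = 8.
TR = 46·8 = 368. TC = 407 + 112 = 519. Profit = 368 − 519 = -$151.
That loss of $151 beats the $407 the firm would lose by shutting down; producing recovers $256 of fixed cost.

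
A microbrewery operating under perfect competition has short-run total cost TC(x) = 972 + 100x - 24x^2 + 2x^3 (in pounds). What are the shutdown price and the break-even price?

AVC = 100 - 24x + 2x^2; minimized at x = 6, giving min AVC = £28. That is the shutdown price.
ATC = 972/x + 100 - 24x + 2x^2. Setting dATC/dx = −972/x^2 − 24 + 4x = 0 gives x = 9 (since 4·9^3 − 24·9^2 = 972).
min ATC = 972/9 + 100 − 24·9 + 2·9^2 = £154. That is the break-even price.
Between these two prices the firm operates at a loss; above £154 it earns a profit.

Shutdown price = £28; break-even price = £154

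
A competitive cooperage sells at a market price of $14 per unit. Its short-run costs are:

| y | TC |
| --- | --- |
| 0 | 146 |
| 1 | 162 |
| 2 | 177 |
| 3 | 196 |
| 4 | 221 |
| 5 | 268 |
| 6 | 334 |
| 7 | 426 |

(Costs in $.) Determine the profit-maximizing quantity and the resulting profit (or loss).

y = 0 (shut down); profit = -$146

Tabulate TR − TC: y=0: -146; y=1: -148; y=2: -149; y=3: -154; y=4: -165; y=5: -198; y=6: -250; y=7: -328.
Profit is highest at y = 0. Equivalently, the lowest AVC in the table is 31/2 ≈ $15.50 at y = 2, and P = $14 falls below it — price never covers variable cost, so the firm shuts down and loses only its fixed cost.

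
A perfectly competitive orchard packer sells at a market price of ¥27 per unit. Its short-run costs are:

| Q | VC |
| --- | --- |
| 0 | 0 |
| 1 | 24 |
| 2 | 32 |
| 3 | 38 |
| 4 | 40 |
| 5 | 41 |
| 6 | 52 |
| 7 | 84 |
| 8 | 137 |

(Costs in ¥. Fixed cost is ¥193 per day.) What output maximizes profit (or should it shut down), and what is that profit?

Q = 6; profit = -¥83

Profit at each row (π = 27Q − TC): Q=0: -193; Q=1: -190; Q=2: -171; Q=3: -150; Q=4: -125; Q=5: -99; Q=6: -83; Q=7: -88; Q=8: -114.
Profit is maximized at Q = 6. AVC there is 52/6 = ¥8.67 ≤ P, so producing beats shutting down (which would give -¥193).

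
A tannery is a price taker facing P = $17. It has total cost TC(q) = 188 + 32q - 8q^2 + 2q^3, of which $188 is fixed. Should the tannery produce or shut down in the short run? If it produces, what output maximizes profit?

From TC, MC = TC'(q) = 32 - 16q + 6q^2 and AVC = VC/q = 32 - 8q + 2q^2.
The AVC parabola has its vertex at q = 8/4 = 2, where AVC = 32 - 8·2 + 2·2^2 = $24.
Since P = $17 < min AVC = $24, price fails to cover variable cost at any output.
The firm minimizes its loss by shutting down and losing only its fixed cost of $188.

Shut down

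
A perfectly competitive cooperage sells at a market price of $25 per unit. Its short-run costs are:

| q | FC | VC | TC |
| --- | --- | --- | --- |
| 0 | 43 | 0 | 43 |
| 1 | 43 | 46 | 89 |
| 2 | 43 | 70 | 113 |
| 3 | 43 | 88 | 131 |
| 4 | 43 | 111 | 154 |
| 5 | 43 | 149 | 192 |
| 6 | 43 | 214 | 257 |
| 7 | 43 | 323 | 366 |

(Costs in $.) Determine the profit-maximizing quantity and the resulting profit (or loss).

q = 0 (shut down); profit = -$43

Tabulate TR − TC: q=0: -43; q=1: -64; q=2: -63; q=3: -56; q=4: -54; q=5: -67; q=6: -107; q=7: -191.
Profit is highest at q = 0. Equivalently, the lowest AVC in the table is 111/4 ≈ $27.75 at q = 4, and P = $25 falls below it — price never covers variable cost, so the firm shuts down and loses only its fixed cost.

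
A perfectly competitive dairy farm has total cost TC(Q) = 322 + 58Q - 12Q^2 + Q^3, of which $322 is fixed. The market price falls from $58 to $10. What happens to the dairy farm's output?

Output falls from 8 to 0 (the firm shuts down)

MC = 58 - 24Q + 3Q^2; the shutdown threshold is min AVC = $22 (at Q = 6).
With P = $58 above the shutdown price, P = MC gives Q = 8.
At P = $10 < min AVC = $22, price no longer covers variable cost at any output, so the firm shuts down: Q = 0.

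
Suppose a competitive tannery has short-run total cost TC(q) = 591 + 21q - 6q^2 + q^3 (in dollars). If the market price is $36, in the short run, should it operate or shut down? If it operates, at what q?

Produce at q = 5

Variable cost is VC = 21q - 6q^2 + q^3, so AVC = VC/q = 21 - 6q + q^2 and MC = dTC/dq = 21 - 12q + 3q^2.
AVC hits its minimum where MC = AVC, at q = 3, giving min AVC = 21 - 6·3 + 3^2 = $12.
Because $36 ≥ $12, revenue can cover variable cost; the firm operates.
P = MC gives -15 - 12q + 3q^2 = 0, with roots -1 and 5. Take the larger (rising MC): q* = 5.
Check: AVC at q = 5 is $16 ≤ P, so revenue covers variable cost.
Profit = P·q − TC = 36·5 − 671 = -$491, a loss, but smaller than the $591 fixed cost the firm would lose by shutting down.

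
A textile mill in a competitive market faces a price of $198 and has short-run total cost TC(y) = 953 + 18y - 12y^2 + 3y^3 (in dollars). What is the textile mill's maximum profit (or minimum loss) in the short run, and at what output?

AVC = 18 - 12y + 3y^2 has its minimum $6 at y = 2; price $198 clears that bar, so the firm operates.
MC = 18 - 24y + 9y^2. Setting P = MC and taking the root on the rising branch gives y* = 6.
TR = 198·6 = 1188. TC = 953 + 324 = 1277. Profit = 1188 − 1277 = -$89.
Shutting down would mean losing the fixed cost of $953, so operating at a loss of $89 is better by $864.

Profit = -$89 at y = 6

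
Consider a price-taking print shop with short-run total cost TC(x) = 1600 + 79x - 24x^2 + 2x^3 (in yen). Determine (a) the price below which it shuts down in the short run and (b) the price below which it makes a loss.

AVC = 79 - 24x + 2x^2; minimized at x = 6, giving min AVC = ¥7. That is the shutdown price.
ATC = 1600/x + 79 - 24x + 2x^2. Setting dATC/dx = −1600/x^2 − 24 + 4x = 0 gives x = 10 (since 4·10^3 − 24·10^2 = 1600).
min ATC = 1600/10 + 79 − 24·10 + 2·10^2 = ¥199. That is the break-even price.
Between these two prices the firm operates at a loss; above ¥199 it earns a profit.

Shutdown price = ¥7; break-even price = ¥199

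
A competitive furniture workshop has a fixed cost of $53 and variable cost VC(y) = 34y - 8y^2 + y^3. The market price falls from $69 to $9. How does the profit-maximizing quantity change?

MC = 34 - 16y + 3y^2; the shutdown threshold is min AVC = $18 (at y = 4).
With P = $69 above the shutdown price, P = MC gives y = 7.
At P = $9 < min AVC = $18, price no longer covers variable cost at any output, so the firm shuts down: y = 0.

Output falls from 7 to 0 (the firm shuts down)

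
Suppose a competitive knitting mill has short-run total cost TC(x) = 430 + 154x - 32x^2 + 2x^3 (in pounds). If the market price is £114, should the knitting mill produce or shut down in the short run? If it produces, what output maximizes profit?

Produce at x = 10

From TC, MC = TC'(x) = 154 - 64x + 6x^2 and AVC = VC/x = 154 - 32x + 2x^2.
The AVC parabola has its vertex at x = 32/4 = 8, where AVC = 154 - 32·8 + 2·8^2 = £26.
Because £114 ≥ £26, revenue can cover variable cost; the firm operates.
P = MC gives 40 - 64x + 6x^2 = 0, with roots 2/3 and 10. Take the larger (rising MC): x* = 10.
Check: AVC at x = 10 is £34 ≤ P, so revenue covers variable cost.
Profit = P·x − TC = 114·10 − 770 = £370.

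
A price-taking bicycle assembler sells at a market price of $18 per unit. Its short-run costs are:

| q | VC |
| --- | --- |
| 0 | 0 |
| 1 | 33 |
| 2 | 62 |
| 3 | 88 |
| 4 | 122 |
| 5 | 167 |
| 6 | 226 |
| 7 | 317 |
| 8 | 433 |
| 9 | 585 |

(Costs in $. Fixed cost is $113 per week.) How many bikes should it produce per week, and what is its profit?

q = 0 (shut down); profit = -$113

Tabulate TR − TC: q=0: -113; q=1: -128; q=2: -139; q=3: -147; q=4: -163; q=5: -190; q=6: -231; q=7: -304; q=8: -402; q=9: -536.
Profit is highest at q = 0. Equivalently, the lowest AVC in the table is 88/3 ≈ $29.33 at q = 3, and P = $18 falls below it — price never covers variable cost, so the firm shuts down and loses only its fixed cost.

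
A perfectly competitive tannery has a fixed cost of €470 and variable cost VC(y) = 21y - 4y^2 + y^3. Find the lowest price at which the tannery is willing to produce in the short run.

€17 per unit

The firm shuts down when price falls below the minimum of average variable cost. AVC = VC/y = 21 - 4y + y^2.
dAVC/dy = -4 + 2y = 0 gives y = 2. min AVC = 21 - 4·2 + 2^2 = 17.
For P < €17 the firm produces nothing.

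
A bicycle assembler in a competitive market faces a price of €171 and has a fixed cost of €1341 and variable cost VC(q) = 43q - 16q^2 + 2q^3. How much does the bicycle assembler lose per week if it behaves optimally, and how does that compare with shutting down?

AVC = 43 - 16q + 2q^2; min AVC = €11 at q = 4. Since P = €171 ≥ min AVC, the firm produces.
With MC = 43 - 32q + 6q^2, P = MC on the upward-sloping part at q* = 8.
TR = 171·8 = 1368. TC = 1341 + 344 = 1685. Profit = 1368 − 1685 = -€317.
Shutting down would mean losing the fixed cost of €1341, so operating at a loss of €317 is better by €1024.

Profit = -€317 at q = 8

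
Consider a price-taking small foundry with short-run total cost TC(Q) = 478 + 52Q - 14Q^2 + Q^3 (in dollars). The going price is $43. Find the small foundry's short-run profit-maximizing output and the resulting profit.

Profit = -$154 at Q = 9

AVC = 52 - 14Q + Q^2 has its minimum $3 at Q = 7; price $43 clears that bar, so the firm operates.
MC = 52 - 28Q + 3Q^2. Setting P = MC and taking the root on the rising branch gives Q* = 9.
TR = 43·9 = 387. TC = 478 + 63 = 541. Profit = 387 − 541 = -$154.
Shutting down would mean losing the fixed cost of $478, so operating at a loss of $154 is better by $324.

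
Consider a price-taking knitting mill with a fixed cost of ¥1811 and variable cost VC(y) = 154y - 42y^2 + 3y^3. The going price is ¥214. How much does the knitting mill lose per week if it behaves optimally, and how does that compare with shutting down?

Profit = -¥11 at y = 10

AVC = 154 - 42y + 3y^2 has its minimum ¥7 at y = 7; price ¥214 clears that bar, so the firm operates.
With MC = 154 - 84y + 9y^2, P = MC on the upward-sloping part at y* = 10.
TR = 214·10 = 2140. TC = 1811 + 340 = 2151. Profit = 2140 − 2151 = -¥11.
That loss of ¥11 beats the ¥1811 the firm would lose by shutting down; producing recovers ¥1800 of fixed cost.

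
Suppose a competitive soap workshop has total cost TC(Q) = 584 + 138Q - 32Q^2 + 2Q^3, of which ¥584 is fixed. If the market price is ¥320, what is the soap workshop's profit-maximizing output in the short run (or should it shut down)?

From TC, MC = TC'(Q) = 138 - 64Q + 6Q^2 and AVC = VC/Q = 138 - 32Q + 2Q^2.
The AVC parabola has its vertex at Q = 32/4 = 8, where AVC = 138 - 32·8 + 2·8^2 = ¥10.
Since P = ¥320 ≥ min AVC = ¥10, price covers variable cost and the firm should produce.
P = MC gives -182 - 64Q + 6Q^2 = 0, with roots -7/3 and 13. Take the larger (rising MC): Q* = 13.
Check: AVC at Q = 13 is ¥60 ≤ P, so revenue covers variable cost.
Profit = P·Q − TC = 320·13 − 1364 = ¥2796.

Produce at Q = 13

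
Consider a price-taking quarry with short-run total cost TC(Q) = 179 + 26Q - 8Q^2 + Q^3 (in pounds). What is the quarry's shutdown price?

£10 per unit

Short-run supply begins at min AVC. From VC = 26Q - 8Q^2 + Q^3, AVC = 26 - 8Q + Q^2.
dAVC/dQ = -8 + 2Q = 0 gives Q = 4. min AVC = 26 - 8·4 + 4^2 = 10.
So the shutdown price is £10.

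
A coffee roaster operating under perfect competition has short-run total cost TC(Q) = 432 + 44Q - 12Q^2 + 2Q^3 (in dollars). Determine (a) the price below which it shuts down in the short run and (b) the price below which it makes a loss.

Shutdown price = $26; break-even price = $116

Shutdown price = min AVC. AVC = 44 - 12Q + 2Q^2, with vertex at Q = 3 and minimum $26.
ATC = 432/Q + 44 - 12Q + 2Q^2. Setting dATC/dQ = −432/Q^2 − 12 + 4Q = 0 gives Q = 6 (since 4·6^3 − 12·6^2 = 432).
min ATC = 432/6 + 44 − 12·6 + 2·6^2 = $116. That is the break-even price.
Between these two prices the firm operates at a loss; above $116 it earns a profit.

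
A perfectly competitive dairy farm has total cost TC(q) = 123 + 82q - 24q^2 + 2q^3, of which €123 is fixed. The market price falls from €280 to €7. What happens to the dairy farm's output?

Output falls from 11 to 0 (the firm shuts down)

MC = 82 - 48q + 6q^2; the shutdown threshold is min AVC = €10 (at q = 6).
At P = €280 ≥ min AVC, set P = MC on the rising branch: q = 11.
At P = €7 < min AVC = €10, price no longer covers variable cost at any output, so the firm shuts down: q = 0.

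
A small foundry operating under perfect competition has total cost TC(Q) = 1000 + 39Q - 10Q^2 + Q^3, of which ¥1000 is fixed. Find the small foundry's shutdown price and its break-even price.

Shutdown price = ¥14; break-even price = ¥139

Shutdown price = min AVC. AVC = 39 - 10Q + Q^2, with vertex at Q = 5 and minimum ¥14.
ATC = 1000/Q + 39 - 10Q + Q^2. Setting dATC/dQ = −1000/Q^2 − 10 + 2Q = 0 gives Q = 10 (since 2·10^3 − 10·10^2 = 1000).
min ATC = 1000/10 + 39 − 10·10 + 10^2 = ¥139. That is the break-even price.
For ¥14 ≤ P < ¥139 the firm produces at a loss; below ¥14 it shuts down.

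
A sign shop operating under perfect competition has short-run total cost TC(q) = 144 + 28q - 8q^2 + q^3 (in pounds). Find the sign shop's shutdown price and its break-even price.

Shutdown price = £12; break-even price = £40

AVC = 28 - 8q + q^2; minimized at q = 4, giving min AVC = £12. That is the shutdown price.
ATC = 144/q + 28 - 8q + q^2. Setting dATC/dq = −144/q^2 − 8 + 2q = 0 gives q = 6 (since 2·6^3 − 8·6^2 = 144).
min ATC = 144/6 + 28 − 8·6 + 6^2 = £40. That is the break-even price.
Between these two prices the firm operates at a loss; above £40 it earns a profit.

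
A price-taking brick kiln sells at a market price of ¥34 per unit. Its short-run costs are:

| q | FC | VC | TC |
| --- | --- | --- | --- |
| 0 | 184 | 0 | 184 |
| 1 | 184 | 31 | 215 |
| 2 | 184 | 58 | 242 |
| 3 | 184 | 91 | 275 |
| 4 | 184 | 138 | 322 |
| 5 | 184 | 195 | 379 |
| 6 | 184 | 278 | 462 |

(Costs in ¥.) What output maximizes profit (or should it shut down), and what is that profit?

Tabulate TR − TC: q=0: -184; q=1: -181; q=2: -174; q=3: -173; q=4: -186; q=5: -209; q=6: -258.
Profit is maximized at q = 3. AVC there is 91/3 = ¥30.33 ≤ P, so producing beats shutting down (which would give -¥184).

q = 3; profit = -¥173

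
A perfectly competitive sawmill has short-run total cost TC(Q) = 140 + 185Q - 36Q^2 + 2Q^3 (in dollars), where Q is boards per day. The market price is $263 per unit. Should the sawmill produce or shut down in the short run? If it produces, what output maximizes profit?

Produce at Q = 13

Variable cost is VC = 185Q - 36Q^2 + 2Q^3, so AVC = VC/Q = 185 - 36Q + 2Q^2 and MC = dTC/dQ = 185 - 72Q + 6Q^2.
AVC hits its minimum where MC = AVC, at Q = 9, giving min AVC = 185 - 36·9 + 2·9^2 = $23.
Because $263 ≥ $23, revenue can cover variable cost; the firm operates.
P = MC gives -78 - 72Q + 6Q^2 = 0, with roots -1 and 13. Take the larger (rising MC): Q* = 13.
Check: AVC at Q = 13 is $55 ≤ P, so revenue covers variable cost.
Profit = P·Q − TC = 263·13 − 855 = $2564.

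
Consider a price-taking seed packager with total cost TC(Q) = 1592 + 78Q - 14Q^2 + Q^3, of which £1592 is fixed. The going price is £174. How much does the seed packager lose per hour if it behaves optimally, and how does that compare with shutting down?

AVC = 78 - 14Q + Q^2; min AVC = £29 at Q = 7. Since P = £174 ≥ min AVC, the firm produces.
With MC = 78 - 28Q + 3Q^2, P = MC on the upward-sloping part at Q* = 12.
TR = 174·12 = 2088. TC = 1592 + 648 = 2240. Profit = 2088 − 2240 = -£152.
That loss of £152 beats the £1592 the firm would lose by shutting down; producing recovers £1440 of fixed cost.

Profit = -£152 at Q = 12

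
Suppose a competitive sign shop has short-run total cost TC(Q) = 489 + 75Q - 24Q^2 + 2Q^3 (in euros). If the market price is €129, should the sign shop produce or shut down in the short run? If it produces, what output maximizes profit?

Variable cost is VC = 75Q - 24Q^2 + 2Q^3, so AVC = VC/Q = 75 - 24Q + 2Q^2 and MC = dTC/dQ = 75 - 48Q + 6Q^2.
AVC hits its minimum where MC = AVC, at Q = 6, giving min AVC = 75 - 24·6 + 2·6^2 = €3.
Because €129 ≥ €3, revenue can cover variable cost; the firm operates.
P = MC gives -54 - 48Q + 6Q^2 = 0, with roots -1 and 9. Take the larger (rising MC): Q* = 9.
Check: AVC at Q = 9 is €21 ≤ P, so revenue covers variable cost.
Profit = P·Q − TC = 129·9 − 678 = €483.

Produce at Q = 9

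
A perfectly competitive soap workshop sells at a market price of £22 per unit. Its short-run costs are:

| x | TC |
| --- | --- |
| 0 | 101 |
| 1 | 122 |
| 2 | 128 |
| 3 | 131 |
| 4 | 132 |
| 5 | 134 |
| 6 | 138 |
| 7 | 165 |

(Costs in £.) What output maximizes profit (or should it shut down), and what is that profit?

Tabulate TR − TC: x=0: -101; x=1: -100; x=2: -84; x=3: -65; x=4: -44; x=5: -24; x=6: -6; x=7: -11.
Profit is maximized at x = 6. AVC there is 37/6 = £6.17 ≤ P, so producing beats shutting down (which would give -£101).

x = 6; profit = -£6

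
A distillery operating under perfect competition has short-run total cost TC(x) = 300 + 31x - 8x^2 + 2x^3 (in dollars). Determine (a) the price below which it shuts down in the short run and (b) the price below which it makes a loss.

Shutdown price = min AVC. AVC = 31 - 8x + 2x^2, with vertex at x = 2 and minimum $23.
ATC = 300/x + 31 - 8x + 2x^2. Setting dATC/dx = −300/x^2 − 8 + 4x = 0 gives x = 5 (since 4·5^3 − 8·5^2 = 300).
min ATC = 300/5 + 31 − 8·5 + 2·5^2 = $101. That is the break-even price.
For $23 ≤ P < $101 the firm produces at a loss; below $23 it shuts down.

Shutdown price = $23; break-even price = $101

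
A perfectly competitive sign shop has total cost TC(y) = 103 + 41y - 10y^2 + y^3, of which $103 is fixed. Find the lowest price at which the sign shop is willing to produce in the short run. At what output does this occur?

The firm shuts down when price falls below the minimum of average variable cost. AVC = VC/y = 41 - 10y + y^2.
dAVC/dy = -10 + 2y = 0 gives y = 5. min AVC = 41 - 10·5 + 5^2 = 16.
So the shutdown price is $16.

$16 per unit, at y = 5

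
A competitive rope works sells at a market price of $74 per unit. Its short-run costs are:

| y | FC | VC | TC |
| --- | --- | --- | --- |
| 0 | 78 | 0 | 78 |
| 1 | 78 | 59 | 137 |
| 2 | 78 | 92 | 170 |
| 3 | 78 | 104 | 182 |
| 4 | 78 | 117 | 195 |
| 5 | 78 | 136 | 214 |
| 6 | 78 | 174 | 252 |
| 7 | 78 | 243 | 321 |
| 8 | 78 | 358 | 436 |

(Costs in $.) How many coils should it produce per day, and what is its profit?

y = 7; profit = $197

Compute π = P·y − TC at each output: y=0: -78; y=1: -63; y=2: -22; y=3: 40; y=4: 101; y=5: 156; y=6: 192; y=7: 197; y=8: 156.
Profit is maximized at y = 7. AVC there is 243/7 = $34.71 ≤ P, so producing beats shutting down (which would give -$78).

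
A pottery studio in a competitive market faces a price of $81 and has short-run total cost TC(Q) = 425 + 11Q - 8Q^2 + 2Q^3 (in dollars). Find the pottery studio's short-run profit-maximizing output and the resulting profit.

Profit = -$125 at Q = 5

AVC = 11 - 8Q + 2Q^2; min AVC = $3 at Q = 2. Since P = $81 ≥ min AVC, the firm produces.
With MC = 11 - 16Q + 6Q^2, P = MC on the upward-sloping part at Q* = 5.
TR = 81·5 = 405. TC = 425 + 105 = 530. Profit = 405 − 530 = -$125.
Shutting down would mean losing the fixed cost of $425, so operating at a loss of $125 is better by $300.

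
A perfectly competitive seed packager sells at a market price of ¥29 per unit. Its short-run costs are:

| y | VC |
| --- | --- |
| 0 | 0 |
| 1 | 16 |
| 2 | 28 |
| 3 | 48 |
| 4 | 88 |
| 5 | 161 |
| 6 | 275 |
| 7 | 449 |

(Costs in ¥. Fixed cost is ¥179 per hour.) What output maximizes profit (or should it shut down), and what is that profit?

Compute π = P·y − TC at each output: y=0: -179; y=1: -166; y=2: -149; y=3: -140; y=4: -151; y=5: -195; y=6: -280; y=7: -425.
Profit is maximized at y = 3. AVC there is 48/3 = ¥16 ≤ P, so producing beats shutting down (which would give -¥179).

y = 3; profit = -¥140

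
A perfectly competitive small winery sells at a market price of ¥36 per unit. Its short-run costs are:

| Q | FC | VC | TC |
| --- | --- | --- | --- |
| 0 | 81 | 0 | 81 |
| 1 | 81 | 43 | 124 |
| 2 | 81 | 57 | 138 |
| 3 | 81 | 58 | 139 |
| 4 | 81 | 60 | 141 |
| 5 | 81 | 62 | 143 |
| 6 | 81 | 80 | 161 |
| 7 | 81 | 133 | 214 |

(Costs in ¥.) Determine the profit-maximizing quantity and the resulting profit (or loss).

Q = 6; profit = ¥55

Profit at each row (π = 36Q − TC): Q=0: -81; Q=1: -88; Q=2: -66; Q=3: -31; Q=4: 3; Q=5: 37; Q=6: 55; Q=7: 38.
Profit is maximized at Q = 6. AVC there is 80/6 = ¥13.33 ≤ P, so producing beats shutting down (which would give -¥81).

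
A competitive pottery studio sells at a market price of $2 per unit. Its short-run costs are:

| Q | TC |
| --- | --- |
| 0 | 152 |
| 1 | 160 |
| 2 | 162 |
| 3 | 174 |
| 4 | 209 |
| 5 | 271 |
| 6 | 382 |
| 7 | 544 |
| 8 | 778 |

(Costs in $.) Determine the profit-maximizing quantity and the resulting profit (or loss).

Q = 0 (shut down); profit = -$152

Tabulate TR − TC: Q=0: -152; Q=1: -158; Q=2: -158; Q=3: -168; Q=4: -201; Q=5: -261; Q=6: -370; Q=7: -530; Q=8: -762.
Profit is highest at Q = 0. Equivalently, the lowest AVC in the table is 10/2 ≈ $5 at Q = 2, and P = $2 falls below it — price never covers variable cost, so the firm shuts down and loses only its fixed cost.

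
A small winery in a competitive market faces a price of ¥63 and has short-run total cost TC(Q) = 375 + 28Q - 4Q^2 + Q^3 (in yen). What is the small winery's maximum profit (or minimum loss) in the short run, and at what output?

Profit = -¥225 at Q = 5

AVC = 28 - 4Q + Q^2; min AVC = ¥24 at Q = 2. Since P = ¥63 ≥ min AVC, the firm produces.
MC = 28 - 8Q + 3Q^2. Setting P = MC and taking the root on the rising branch gives Q* = 5.
TR = 63·5 = 315. TC = 375 + 165 = 540. Profit = 315 − 540 = -¥225.
That loss of ¥225 beats the ¥375 the firm would lose by shutting down; producing recovers ¥150 of fixed cost.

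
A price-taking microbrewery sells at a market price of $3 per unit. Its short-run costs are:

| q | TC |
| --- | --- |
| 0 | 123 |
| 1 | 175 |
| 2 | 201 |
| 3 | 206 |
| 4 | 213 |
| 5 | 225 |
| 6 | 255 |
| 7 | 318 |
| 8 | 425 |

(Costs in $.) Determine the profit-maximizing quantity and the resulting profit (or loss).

q = 0 (shut down); profit = -$123

Tabulate TR − TC: q=0: -123; q=1: -172; q=2: -195; q=3: -197; q=4: -201; q=5: -210; q=6: -237; q=7: -297; q=8: -401.
Profit is highest at q = 0. Equivalently, the lowest AVC in the table is 102/5 ≈ $20.40 at q = 5, and P = $3 falls below it — price never covers variable cost, so the firm shuts down and loses only its fixed cost.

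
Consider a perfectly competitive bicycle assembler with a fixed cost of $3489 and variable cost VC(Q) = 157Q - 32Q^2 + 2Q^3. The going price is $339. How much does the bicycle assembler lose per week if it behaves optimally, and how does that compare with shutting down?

Profit = -$109 at Q = 13

AVC = 157 - 32Q + 2Q^2 has its minimum $29 at Q = 8; price $339 clears that bar, so the firm operates.
With MC = 157 - 64Q + 6Q^2, P = MC on the upward-sloping part at Q* = 13.
TR = 339·13 = 4407. TC = 3489 + 1027 = 4516. Profit = 4407 − 4516 = -$109.
That loss of $109 beats the $3489 the firm would lose by shutting down; producing recovers $3380 of fixed cost.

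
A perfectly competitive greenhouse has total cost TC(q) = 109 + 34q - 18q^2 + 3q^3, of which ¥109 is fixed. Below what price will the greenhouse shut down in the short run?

¥7 per unit

Short-run supply begins at min AVC. From VC = 34q - 18q^2 + 3q^3, AVC = 34 - 18q + 3q^2.
At the minimum of AVC, MC = AVC. MC = 34 - 36q + 9q^2; setting MC = AVC gives 6q^2 - 18q = 0, so q = 3. min AVC = 7.
For P < ¥7 the firm produces nothing.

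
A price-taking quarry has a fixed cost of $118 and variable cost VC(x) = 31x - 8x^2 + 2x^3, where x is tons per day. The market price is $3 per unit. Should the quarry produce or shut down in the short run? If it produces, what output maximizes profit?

Shut down

From TC, MC = TC'(x) = 31 - 16x + 6x^2 and AVC = VC/x = 31 - 8x + 2x^2.
AVC is minimized where dAVC/dx = -8 + 4x = 0, at x = 2; min AVC = 31 - 8·2 + 2·2^2 = $23.
P = $3 lies below min AVC = $23; no output level covers variable cost.
The firm minimizes its loss by shutting down and losing only its fixed cost of $118.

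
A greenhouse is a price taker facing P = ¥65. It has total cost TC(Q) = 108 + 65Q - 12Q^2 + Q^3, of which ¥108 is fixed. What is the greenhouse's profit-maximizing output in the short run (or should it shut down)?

Variable cost is VC = 65Q - 12Q^2 + Q^3, so AVC = VC/Q = 65 - 12Q + Q^2 and MC = dTC/dQ = 65 - 24Q + 3Q^2.
AVC is minimized where dAVC/dQ = -12 + 2Q = 0, at Q = 6; min AVC = 65 - 12·6 + 6^2 = ¥29.
Because ¥65 ≥ ¥29, revenue can cover variable cost; the firm operates.
P = MC gives -24Q + 3Q^2 = 0, with roots 0 and 8. Take the larger (rising MC): Q* = 8.
Check: AVC at Q = 8 is ¥33 ≤ P, so revenue covers variable cost.
Profit = P·Q − TC = 65·8 − 372 = ¥148.

Produce at Q = 8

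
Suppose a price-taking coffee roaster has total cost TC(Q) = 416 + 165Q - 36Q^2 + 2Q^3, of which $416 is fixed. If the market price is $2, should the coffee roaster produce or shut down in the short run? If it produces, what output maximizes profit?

Strip out fixed cost: VC = 165Q - 36Q^2 + 2Q^3. Then AVC = 165 - 36Q + 2Q^2 and MC = 165 - 72Q + 6Q^2.
AVC hits its minimum where MC = AVC, at Q = 9, giving min AVC = 165 - 36·9 + 2·9^2 = $3.
With P < min AVC ($2 < $3), every unit sold adds to the loss.
Shutting down limits the loss to fixed cost, $416.

Shut down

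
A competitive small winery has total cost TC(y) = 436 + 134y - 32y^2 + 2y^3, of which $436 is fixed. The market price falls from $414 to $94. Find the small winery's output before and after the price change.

Output falls from 14 to 10

AVC = 134 - 32y + 2y^2, minimized at y = 8 where min AVC = $6. MC = 134 - 64y + 6y^2.
With P = $414 above the shutdown price, P = MC gives y = 14.
At P = $94 ≥ min AVC, set P = MC: y = 10. The firm stays open but cuts output.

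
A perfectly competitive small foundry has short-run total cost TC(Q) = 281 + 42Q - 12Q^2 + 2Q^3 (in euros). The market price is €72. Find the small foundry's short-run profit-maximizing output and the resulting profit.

AVC = 42 - 12Q + 2Q^2 has its minimum €24 at Q = 3; price €72 clears that bar, so the firm operates.
MC = 42 - 24Q + 6Q^2. Setting P = MC and taking the root on the rising branch gives Q* = 5.
TR = 72·5 = 360. TC = 281 + 160 = 441. Profit = 360 − 441 = -€81.
That loss of €81 beats the €281 the firm would lose by shutting down; producing recovers €200 of fixed cost.

Profit = -€81 at Q = 5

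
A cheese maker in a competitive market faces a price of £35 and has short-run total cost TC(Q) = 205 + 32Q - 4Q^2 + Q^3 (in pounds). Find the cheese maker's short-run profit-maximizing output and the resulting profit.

AVC = 32 - 4Q + Q^2; min AVC = £28 at Q = 2. Since P = £35 ≥ min AVC, the firm produces.
MC = 32 - 8Q + 3Q^2. Setting P = MC and taking the root on the rising branch gives Q* = 3.
TR = 35·3 = 105. TC = 205 + 87 = 292. Profit = 105 − 292 = -£187.
Shutting down would mean losing the fixed cost of £205, so operating at a loss of £187 is better by £18.

Profit = -£187 at Q = 3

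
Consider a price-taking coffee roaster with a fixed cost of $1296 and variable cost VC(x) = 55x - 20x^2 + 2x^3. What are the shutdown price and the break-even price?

Shutdown price = $5; break-even price = $181

AVC = 55 - 20x + 2x^2; minimized at x = 5, giving min AVC = $5. That is the shutdown price.
ATC = 1296/x + 55 - 20x + 2x^2. Setting dATC/dx = −1296/x^2 − 20 + 4x = 0 gives x = 9 (since 4·9^3 − 20·9^2 = 1296).
min ATC = 1296/9 + 55 − 20·9 + 2·9^2 = $181. That is the break-even price.
For $5 ≤ P < $181 the firm produces at a loss; below $5 it shuts down.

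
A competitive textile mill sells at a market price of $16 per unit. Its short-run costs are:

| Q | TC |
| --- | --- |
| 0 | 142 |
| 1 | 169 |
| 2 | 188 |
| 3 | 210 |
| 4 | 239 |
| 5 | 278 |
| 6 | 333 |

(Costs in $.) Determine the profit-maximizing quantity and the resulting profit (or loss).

Profit at each row (π = 16Q − TC): Q=0: -142; Q=1: -153; Q=2: -156; Q=3: -162; Q=4: -175; Q=5: -198; Q=6: -237.
Profit is highest at Q = 0. Equivalently, the lowest AVC in the table is 68/3 ≈ $22.67 at Q = 3, and P = $16 falls below it — price never covers variable cost, so the firm shuts down and loses only its fixed cost.

Q = 0 (shut down); profit = -$142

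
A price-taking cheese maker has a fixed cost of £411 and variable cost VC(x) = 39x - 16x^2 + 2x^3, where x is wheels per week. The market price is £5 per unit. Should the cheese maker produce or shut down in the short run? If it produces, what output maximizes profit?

Shut down

Variable cost is VC = 39x - 16x^2 + 2x^3, so AVC = VC/x = 39 - 16x + 2x^2 and MC = dTC/dx = 39 - 32x + 6x^2.
AVC hits its minimum where MC = AVC, at x = 4, giving min AVC = 39 - 16·4 + 2·4^2 = £7.
P = £5 lies below min AVC = £7; no output level covers variable cost.
Best response: produce nothing and absorb the £411 fixed cost.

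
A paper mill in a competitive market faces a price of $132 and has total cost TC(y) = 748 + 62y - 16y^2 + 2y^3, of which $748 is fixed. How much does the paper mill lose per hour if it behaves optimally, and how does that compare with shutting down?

Profit = -$160 at y = 7

AVC = 62 - 16y + 2y^2 has its minimum $30 at y = 4; price $132 clears that bar, so the firm operates.
With MC = 62 - 32y + 6y^2, P = MC on the upward-sloping part at y* = 7.
TR = 132·7 = 924. TC = 748 + 336 = 1084. Profit = 924 − 1084 = -$160.
Shutting down would mean losing the fixed cost of $748, so operating at a loss of $160 is better by $588.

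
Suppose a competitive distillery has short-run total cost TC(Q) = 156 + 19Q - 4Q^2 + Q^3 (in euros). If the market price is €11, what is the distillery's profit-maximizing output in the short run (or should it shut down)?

Strip out fixed cost: VC = 19Q - 4Q^2 + Q^3. Then AVC = 19 - 4Q + Q^2 and MC = 19 - 8Q + 3Q^2.
AVC hits its minimum where MC = AVC, at Q = 2, giving min AVC = 19 - 4·2 + 2^2 = €15.
P = €11 lies below min AVC = €15; no output level covers variable cost.
Best response: produce nothing and absorb the €156 fixed cost.

Shut down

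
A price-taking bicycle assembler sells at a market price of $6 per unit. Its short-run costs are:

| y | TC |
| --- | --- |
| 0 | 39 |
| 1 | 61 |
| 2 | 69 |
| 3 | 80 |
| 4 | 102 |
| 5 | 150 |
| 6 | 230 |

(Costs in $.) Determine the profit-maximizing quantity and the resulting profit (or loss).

y = 0 (shut down); profit = -$39

Tabulate TR − TC: y=0: -39; y=1: -55; y=2: -57; y=3: -62; y=4: -78; y=5: -120; y=6: -194.
Profit is highest at y = 0. Equivalently, the lowest AVC in the table is 41/3 ≈ $13.67 at y = 3, and P = $6 falls below it — price never covers variable cost, so the firm shuts down and loses only its fixed cost.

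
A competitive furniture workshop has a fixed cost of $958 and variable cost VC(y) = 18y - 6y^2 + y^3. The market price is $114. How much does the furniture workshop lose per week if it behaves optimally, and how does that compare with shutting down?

AVC = 18 - 6y + y^2; min AVC = $9 at y = 3. Since P = $114 ≥ min AVC, the firm produces.
MC = 18 - 12y + 3y^2. Setting P = MC and taking the root on the rising branch gives y* = 8.
TR = 114·8 = 912. TC = 958 + 272 = 1230. Profit = 912 − 1230 = -$318.
Shutting down would mean losing the fixed cost of $958, so operating at a loss of $318 is better by $640.

Profit = -$318 at y = 8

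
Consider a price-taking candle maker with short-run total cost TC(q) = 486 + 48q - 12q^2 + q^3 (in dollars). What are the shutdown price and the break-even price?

Shutdown price = $12; break-even price = $75

AVC = 48 - 12q + q^2; minimized at q = 6, giving min AVC = $12. That is the shutdown price.
ATC = 486/q + 48 - 12q + q^2. Setting dATC/dq = −486/q^2 − 12 + 2q = 0 gives q = 9 (since 2·9^3 − 12·9^2 = 486).
min ATC = 486/9 + 48 − 12·9 + 9^2 = $75. That is the break-even price.
Between these two prices the firm operates at a loss; above $75 it earns a profit.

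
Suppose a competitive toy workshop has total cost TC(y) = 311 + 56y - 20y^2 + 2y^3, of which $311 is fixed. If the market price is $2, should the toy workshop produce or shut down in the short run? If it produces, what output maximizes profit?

Strip out fixed cost: VC = 56y - 20y^2 + 2y^3. Then AVC = 56 - 20y + 2y^2 and MC = 56 - 40y + 6y^2.
AVC hits its minimum where MC = AVC, at y = 5, giving min AVC = 56 - 20·5 + 2·5^2 = $6.
Since P = $2 < min AVC = $6, price fails to cover variable cost at any output.
The firm minimizes its loss by shutting down and losing only its fixed cost of $311.

Shut down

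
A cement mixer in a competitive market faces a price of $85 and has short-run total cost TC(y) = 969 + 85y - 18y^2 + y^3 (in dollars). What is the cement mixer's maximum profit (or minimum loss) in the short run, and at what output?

AVC = 85 - 18y + y^2; min AVC = $4 at y = 9. Since P = $85 ≥ min AVC, the firm produces.
MC = 85 - 36y + 3y^2. Setting P = MC and taking the root on the rising branch gives y* = 12.
TR = 85·12 = 1020. TC = 969 + 156 = 1125. Profit = 1020 − 1125 = -$105.
By producing, the firm covers all variable cost plus $864 of fixed cost; shutting down would lose the full $969.

Profit = -$105 at y = 12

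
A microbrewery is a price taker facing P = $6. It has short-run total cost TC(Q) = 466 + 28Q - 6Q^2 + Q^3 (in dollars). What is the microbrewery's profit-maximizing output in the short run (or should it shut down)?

Shut down

Variable cost is VC = 28Q - 6Q^2 + Q^3, so AVC = VC/Q = 28 - 6Q + Q^2 and MC = dTC/dQ = 28 - 12Q + 3Q^2.
The AVC parabola has its vertex at Q = 6/2 = 3, where AVC = 28 - 6·3 + 3^2 = $19.
With P < min AVC ($6 < $19), every unit sold adds to the loss.
Shutting down limits the loss to fixed cost, $466.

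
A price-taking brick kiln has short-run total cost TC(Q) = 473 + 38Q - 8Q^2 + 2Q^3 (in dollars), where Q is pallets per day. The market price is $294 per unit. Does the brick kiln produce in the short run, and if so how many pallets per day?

Produce at Q = 8

Variable cost is VC = 38Q - 8Q^2 + 2Q^3, so AVC = VC/Q = 38 - 8Q + 2Q^2 and MC = dTC/dQ = 38 - 16Q + 6Q^2.
AVC is minimized where dAVC/dQ = -8 + 4Q = 0, at Q = 2; min AVC = 38 - 8·2 + 2·2^2 = $30.
Since P = $294 ≥ min AVC = $30, price covers variable cost and the firm should produce.
Set P = MC: 294 = 38 - 16Q + 6Q^2 → -256 - 16Q + 6Q^2 = 0. The roots are Q = -16/3 and Q = 8; the profit-maximizing output is on the rising part of MC, so Q* = 8.
Check: AVC at Q = 8 is $102 ≤ P, so revenue covers variable cost.
Profit = P·Q − TC = 294·8 − 1289 = $1063.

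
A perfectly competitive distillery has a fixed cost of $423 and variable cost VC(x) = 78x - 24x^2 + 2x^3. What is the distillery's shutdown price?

$6 per unit

The firm shuts down when price falls below the minimum of average variable cost. AVC = VC/x = 78 - 24x + 2x^2.
At the minimum of AVC, MC = AVC. MC = 78 - 48x + 6x^2; setting MC = AVC gives 4x^2 - 24x = 0, so x = 6. min AVC = 6.
The firm shuts down for any P below $6.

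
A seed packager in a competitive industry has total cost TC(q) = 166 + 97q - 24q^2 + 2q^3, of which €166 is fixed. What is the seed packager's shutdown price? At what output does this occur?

The firm shuts down when price falls below the minimum of average variable cost. AVC = VC/q = 97 - 24q + 2q^2.
dAVC/dq = -24 + 4q = 0 gives q = 6. min AVC = 97 - 24·6 + 2·6^2 = 25.
For P < €25 the firm produces nothing.

€25 per unit, at q = 6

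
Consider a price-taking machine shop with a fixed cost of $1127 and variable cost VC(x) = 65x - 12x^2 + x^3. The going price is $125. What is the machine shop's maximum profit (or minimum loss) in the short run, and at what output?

Profit = -$327 at x = 10

AVC = 65 - 12x + x^2 has its minimum $29 at x = 6; price $125 clears that bar, so the firm operates.
MC = 65 - 24x + 3x^2. Setting P = MC and taking the root on the rising branch gives x* = 10.
TR = 125·10 = 1250. TC = 1127 + 450 = 1577. Profit = 1250 − 1577 = -$327.
That loss of $327 beats the $1127 the firm would lose by shutting down; producing recovers $800 of fixed cost.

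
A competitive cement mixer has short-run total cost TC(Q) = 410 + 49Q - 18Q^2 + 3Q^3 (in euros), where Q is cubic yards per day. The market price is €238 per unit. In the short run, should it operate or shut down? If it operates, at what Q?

Produce at Q = 7

Strip out fixed cost: VC = 49Q - 18Q^2 + 3Q^3. Then AVC = 49 - 18Q + 3Q^2 and MC = 49 - 36Q + 9Q^2.
AVC hits its minimum where MC = AVC, at Q = 3, giving min AVC = 49 - 18·3 + 3·3^2 = €22.
P = €238 exceeds min AVC = €22, so the firm stays open.
P = MC gives -189 - 36Q + 9Q^2 = 0, with roots -3 and 7. Take the larger (rising MC): Q* = 7.
Check: AVC at Q = 7 is €70 ≤ P, so revenue covers variable cost.
Profit = P·Q − TC = 238·7 − 900 = €766.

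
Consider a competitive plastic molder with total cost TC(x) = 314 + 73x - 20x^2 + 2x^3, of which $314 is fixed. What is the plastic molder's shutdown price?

$23 per unit

Short-run supply begins at min AVC. From VC = 73x - 20x^2 + 2x^3, AVC = 73 - 20x + 2x^2.
dAVC/dx = -20 + 4x = 0 gives x = 5. min AVC = 73 - 20·5 + 2·5^2 = 23.
The firm shuts down for any P below $23.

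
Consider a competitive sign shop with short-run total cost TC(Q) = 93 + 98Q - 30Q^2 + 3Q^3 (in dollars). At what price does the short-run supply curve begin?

Short-run supply begins at min AVC. From VC = 98Q - 30Q^2 + 3Q^3, AVC = 98 - 30Q + 3Q^2.
At the minimum of AVC, MC = AVC. MC = 98 - 60Q + 9Q^2; setting MC = AVC gives 6Q^2 - 30Q = 0, so Q = 5. min AVC = 23.
For P < $23 the firm produces nothing.

$23 per unit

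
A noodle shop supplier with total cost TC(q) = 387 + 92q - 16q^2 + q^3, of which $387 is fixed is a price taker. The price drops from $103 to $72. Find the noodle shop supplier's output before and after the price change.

Output falls from 11 to 10

AVC = 92 - 16q + q^2, minimized at q = 8 where min AVC = $28. MC = 92 - 32q + 3q^2.
At P = $103 ≥ min AVC, set P = MC on the rising branch: q = 11.
At P = $72 ≥ min AVC, set P = MC: q = 10. The firm stays open but cuts output.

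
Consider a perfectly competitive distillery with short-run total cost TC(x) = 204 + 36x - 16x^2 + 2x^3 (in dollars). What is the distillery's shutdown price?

$4 per unit

The shutdown price is the minimum of AVC. VC = 36x - 16x^2 + 2x^3, so AVC = 36 - 16x + 2x^2.
dAVC/dx = -16 + 4x = 0 gives x = 4. min AVC = 36 - 16·4 + 2·4^2 = 4.
So the shutdown price is $4.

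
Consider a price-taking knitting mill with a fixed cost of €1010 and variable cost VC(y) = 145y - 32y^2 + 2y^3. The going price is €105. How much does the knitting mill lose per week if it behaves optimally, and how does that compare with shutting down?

Profit = -€210 at y = 10

AVC = 145 - 32y + 2y^2; min AVC = €17 at y = 8. Since P = €105 ≥ min AVC, the firm produces.
MC = 145 - 64y + 6y^2. Setting P = MC and taking the root on the rising branch gives y* = 10.
TR = 105·10 = 1050. TC = 1010 + 250 = 1260. Profit = 1050 − 1260 = -€210.
Shutting down would mean losing the fixed cost of €1010, so operating at a loss of €210 is better by €800.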